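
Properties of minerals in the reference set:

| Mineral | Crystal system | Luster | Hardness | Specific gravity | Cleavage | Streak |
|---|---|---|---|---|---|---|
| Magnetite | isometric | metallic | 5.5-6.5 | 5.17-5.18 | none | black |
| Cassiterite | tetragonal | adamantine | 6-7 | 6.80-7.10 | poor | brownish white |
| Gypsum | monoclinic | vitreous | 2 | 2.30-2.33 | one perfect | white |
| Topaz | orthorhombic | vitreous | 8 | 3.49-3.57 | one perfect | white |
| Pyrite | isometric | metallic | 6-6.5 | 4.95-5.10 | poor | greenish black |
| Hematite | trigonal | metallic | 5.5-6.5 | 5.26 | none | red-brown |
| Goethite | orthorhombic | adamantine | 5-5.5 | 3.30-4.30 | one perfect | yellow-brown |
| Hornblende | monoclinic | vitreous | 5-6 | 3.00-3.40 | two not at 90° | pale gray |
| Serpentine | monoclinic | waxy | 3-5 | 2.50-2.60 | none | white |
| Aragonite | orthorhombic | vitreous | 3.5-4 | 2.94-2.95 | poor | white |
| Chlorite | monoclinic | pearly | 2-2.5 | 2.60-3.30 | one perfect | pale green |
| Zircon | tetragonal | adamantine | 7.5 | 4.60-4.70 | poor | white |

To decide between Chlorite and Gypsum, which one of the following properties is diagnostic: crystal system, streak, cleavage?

Crystal system: both monoclinic — shared.
Streak: Chlorite pale green, Gypsum white — these differ.
Cleavage: both one perfect — shared.
Of the listed properties, streak is the one that separates them.

streak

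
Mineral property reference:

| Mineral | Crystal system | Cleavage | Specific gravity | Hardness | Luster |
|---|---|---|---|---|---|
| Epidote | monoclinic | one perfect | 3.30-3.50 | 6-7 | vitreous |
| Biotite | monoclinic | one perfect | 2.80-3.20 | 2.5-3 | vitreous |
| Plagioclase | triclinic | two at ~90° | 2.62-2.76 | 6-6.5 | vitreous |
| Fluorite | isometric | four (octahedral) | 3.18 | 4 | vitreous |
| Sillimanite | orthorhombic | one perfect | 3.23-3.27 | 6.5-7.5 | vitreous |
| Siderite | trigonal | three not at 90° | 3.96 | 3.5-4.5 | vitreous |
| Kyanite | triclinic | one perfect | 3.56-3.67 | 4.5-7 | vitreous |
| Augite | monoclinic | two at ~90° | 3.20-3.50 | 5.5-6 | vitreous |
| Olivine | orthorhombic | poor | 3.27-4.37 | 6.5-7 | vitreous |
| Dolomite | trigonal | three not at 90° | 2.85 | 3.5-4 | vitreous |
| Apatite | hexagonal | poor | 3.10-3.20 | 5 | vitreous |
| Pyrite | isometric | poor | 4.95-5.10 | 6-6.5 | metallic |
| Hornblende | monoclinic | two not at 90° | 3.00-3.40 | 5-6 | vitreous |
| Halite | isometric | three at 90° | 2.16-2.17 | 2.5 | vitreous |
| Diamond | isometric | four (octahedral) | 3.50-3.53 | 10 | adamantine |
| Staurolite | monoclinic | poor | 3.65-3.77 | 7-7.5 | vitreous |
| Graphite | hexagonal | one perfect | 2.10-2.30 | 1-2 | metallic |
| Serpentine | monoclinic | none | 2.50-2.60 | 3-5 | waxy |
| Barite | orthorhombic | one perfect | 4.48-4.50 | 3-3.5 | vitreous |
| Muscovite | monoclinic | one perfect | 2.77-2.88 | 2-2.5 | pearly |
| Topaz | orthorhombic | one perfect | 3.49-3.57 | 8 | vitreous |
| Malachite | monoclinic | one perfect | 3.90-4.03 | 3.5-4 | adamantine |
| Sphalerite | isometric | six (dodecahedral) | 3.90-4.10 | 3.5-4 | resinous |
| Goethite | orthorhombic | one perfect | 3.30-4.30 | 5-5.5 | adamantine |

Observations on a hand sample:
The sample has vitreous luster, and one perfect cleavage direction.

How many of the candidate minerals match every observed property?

Vitreous luster: narrows the field to Epidote, Biotite, Plagioclase, Fluorite, Sillimanite, Siderite, Kyanite, Augite, Olivine, Dolomite, Apatite, Hornblende, Halite, Staurolite, Barite, Topaz.
One perfect cleavage direction: narrows the field to Epidote, Biotite, Sillimanite, Kyanite, Barite, Topaz.
Consistent with every observation: Barite, Biotite, Epidote, Kyanite, Sillimanite, Topaz.
That is 6 minerals.

6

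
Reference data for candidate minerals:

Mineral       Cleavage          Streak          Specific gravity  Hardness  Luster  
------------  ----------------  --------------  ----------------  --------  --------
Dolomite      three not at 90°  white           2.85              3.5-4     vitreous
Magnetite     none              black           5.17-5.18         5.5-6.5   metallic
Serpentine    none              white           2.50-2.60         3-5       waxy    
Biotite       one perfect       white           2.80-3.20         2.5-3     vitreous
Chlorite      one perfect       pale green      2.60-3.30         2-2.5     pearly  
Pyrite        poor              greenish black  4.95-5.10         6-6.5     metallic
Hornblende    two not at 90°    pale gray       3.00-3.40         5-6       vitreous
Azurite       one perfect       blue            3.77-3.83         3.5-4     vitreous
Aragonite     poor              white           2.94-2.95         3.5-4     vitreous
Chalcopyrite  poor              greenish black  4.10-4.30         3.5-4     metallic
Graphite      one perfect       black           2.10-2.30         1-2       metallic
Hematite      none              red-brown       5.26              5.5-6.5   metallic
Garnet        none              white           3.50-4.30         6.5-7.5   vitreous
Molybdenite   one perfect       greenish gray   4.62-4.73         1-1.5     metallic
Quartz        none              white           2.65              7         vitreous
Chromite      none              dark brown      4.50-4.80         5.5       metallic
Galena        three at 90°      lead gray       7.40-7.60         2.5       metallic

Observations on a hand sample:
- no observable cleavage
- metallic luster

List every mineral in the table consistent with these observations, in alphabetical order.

Chromite, Hematite, Magnetite

No observable cleavage — only Magnetite, Serpentine, Hematite, Garnet, Quartz, Chromite remain.
Metallic luster excludes Serpentine, Garnet, Quartz.
Consistent with every observation: Chromite, Hematite, Magnetite.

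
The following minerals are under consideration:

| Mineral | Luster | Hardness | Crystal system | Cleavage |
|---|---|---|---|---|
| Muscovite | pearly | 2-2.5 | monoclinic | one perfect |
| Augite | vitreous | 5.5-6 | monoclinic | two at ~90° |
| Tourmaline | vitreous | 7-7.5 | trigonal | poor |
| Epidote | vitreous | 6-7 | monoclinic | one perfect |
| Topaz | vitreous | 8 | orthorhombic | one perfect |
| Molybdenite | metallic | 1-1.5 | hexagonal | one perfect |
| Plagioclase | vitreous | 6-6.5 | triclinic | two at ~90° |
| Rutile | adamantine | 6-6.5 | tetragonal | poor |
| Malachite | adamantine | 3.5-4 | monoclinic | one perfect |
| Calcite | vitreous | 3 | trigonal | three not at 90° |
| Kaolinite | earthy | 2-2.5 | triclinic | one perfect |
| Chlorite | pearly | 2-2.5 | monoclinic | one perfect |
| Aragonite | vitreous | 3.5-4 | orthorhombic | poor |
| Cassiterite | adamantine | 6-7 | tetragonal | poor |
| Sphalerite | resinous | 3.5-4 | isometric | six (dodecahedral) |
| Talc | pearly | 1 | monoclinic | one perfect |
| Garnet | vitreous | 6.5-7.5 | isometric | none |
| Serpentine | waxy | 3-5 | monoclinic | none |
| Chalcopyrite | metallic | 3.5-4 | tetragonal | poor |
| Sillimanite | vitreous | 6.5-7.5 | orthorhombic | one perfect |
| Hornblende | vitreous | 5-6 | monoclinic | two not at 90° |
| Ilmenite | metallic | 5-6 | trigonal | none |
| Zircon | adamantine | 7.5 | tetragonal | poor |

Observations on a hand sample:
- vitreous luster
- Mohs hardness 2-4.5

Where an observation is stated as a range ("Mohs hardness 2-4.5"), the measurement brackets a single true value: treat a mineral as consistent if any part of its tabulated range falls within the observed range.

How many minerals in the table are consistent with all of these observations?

2

Vitreous luster: only Augite, Tourmaline, Epidote, Topaz, Plagioclase, Calcite, Aragonite, Garnet, Sillimanite, Hornblende remain.
Mohs hardness 2-4.5: only Calcite, Aragonite remain.
Consistent with every observation: Aragonite, Calcite.
That is 2 minerals.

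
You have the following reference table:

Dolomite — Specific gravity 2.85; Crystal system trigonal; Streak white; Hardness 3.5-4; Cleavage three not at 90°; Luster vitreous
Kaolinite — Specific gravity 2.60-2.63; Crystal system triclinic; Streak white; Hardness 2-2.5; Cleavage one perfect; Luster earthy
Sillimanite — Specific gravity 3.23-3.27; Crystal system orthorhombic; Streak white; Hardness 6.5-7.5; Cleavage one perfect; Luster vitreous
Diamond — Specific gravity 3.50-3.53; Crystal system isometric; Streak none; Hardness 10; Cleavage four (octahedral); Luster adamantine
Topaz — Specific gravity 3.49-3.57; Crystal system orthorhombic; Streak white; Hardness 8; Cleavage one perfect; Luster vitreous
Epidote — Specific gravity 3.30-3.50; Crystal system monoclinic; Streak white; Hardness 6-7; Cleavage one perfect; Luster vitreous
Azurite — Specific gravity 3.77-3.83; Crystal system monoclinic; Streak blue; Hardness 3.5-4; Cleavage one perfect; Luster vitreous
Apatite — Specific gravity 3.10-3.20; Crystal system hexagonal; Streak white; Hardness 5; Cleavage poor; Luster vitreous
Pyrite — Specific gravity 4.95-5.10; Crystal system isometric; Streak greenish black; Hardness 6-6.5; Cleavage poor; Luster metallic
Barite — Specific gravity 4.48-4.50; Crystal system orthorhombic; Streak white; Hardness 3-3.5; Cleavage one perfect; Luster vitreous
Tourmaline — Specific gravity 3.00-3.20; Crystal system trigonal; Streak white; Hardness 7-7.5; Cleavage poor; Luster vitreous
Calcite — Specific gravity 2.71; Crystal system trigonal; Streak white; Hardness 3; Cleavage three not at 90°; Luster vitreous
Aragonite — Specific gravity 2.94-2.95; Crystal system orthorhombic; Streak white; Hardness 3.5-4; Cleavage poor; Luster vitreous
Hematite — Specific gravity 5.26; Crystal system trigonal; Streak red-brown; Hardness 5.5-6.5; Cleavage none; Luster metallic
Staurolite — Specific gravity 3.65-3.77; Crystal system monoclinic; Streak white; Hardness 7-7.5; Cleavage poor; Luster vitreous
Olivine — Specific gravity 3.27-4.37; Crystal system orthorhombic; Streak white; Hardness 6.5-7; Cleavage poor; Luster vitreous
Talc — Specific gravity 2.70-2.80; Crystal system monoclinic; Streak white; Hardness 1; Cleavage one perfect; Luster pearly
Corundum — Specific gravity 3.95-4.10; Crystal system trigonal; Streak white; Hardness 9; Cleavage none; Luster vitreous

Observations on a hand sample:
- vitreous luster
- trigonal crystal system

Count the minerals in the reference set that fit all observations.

4

Vitreous luster excludes Kaolinite, Diamond, Pyrite, Hematite, Talc.
Trigonal crystal system — narrows the field to Dolomite, Tourmaline, Calcite, Corundum.
Consistent with every observation: Calcite, Corundum, Dolomite, Tourmaline.
That is 4 minerals.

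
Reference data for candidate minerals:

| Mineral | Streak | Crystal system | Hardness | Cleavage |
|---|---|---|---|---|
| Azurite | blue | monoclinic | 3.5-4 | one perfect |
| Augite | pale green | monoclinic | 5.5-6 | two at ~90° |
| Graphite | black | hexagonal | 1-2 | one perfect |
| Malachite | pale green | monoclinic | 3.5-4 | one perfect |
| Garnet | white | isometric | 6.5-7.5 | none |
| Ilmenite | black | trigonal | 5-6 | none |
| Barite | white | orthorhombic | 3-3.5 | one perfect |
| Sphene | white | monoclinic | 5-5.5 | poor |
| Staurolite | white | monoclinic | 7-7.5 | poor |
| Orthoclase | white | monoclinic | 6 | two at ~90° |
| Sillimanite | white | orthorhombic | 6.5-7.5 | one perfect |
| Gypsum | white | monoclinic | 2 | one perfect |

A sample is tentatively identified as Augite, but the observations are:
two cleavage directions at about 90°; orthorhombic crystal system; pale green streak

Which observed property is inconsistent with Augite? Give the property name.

Two cleavage directions at about 90°: Augite has cleavage two at ~90° — consistent.
Orthorhombic crystal system: Augite has monoclinic system — inconsistent.
Pale green streak: Augite has pale green streak — consistent.
Only the crystal system is inconsistent.

crystal system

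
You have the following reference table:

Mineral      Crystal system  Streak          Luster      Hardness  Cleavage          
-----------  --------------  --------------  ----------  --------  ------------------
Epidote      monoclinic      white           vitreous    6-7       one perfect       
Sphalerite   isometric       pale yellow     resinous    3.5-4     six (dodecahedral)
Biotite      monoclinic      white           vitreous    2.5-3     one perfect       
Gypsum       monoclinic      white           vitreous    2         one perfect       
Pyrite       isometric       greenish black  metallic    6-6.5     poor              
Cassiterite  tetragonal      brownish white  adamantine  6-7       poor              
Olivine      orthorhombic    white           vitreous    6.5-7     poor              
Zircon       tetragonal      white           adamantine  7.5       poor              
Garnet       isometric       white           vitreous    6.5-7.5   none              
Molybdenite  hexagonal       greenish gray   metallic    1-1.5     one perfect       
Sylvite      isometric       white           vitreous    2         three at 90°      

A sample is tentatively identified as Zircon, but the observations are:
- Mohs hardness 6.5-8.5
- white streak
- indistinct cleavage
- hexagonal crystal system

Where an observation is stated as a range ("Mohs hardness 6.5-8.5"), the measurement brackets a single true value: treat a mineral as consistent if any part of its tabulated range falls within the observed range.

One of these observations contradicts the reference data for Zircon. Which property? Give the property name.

Mohs hardness 6.5-8.5: Zircon has hardness 7.5 — matches.
White streak: Zircon has white streak — matches.
Indistinct cleavage: Zircon has cleavage poor — matches.
Hexagonal crystal system: Zircon has tetragonal system — outside the reference range.
The crystal system is the one property that does not fit.

crystal system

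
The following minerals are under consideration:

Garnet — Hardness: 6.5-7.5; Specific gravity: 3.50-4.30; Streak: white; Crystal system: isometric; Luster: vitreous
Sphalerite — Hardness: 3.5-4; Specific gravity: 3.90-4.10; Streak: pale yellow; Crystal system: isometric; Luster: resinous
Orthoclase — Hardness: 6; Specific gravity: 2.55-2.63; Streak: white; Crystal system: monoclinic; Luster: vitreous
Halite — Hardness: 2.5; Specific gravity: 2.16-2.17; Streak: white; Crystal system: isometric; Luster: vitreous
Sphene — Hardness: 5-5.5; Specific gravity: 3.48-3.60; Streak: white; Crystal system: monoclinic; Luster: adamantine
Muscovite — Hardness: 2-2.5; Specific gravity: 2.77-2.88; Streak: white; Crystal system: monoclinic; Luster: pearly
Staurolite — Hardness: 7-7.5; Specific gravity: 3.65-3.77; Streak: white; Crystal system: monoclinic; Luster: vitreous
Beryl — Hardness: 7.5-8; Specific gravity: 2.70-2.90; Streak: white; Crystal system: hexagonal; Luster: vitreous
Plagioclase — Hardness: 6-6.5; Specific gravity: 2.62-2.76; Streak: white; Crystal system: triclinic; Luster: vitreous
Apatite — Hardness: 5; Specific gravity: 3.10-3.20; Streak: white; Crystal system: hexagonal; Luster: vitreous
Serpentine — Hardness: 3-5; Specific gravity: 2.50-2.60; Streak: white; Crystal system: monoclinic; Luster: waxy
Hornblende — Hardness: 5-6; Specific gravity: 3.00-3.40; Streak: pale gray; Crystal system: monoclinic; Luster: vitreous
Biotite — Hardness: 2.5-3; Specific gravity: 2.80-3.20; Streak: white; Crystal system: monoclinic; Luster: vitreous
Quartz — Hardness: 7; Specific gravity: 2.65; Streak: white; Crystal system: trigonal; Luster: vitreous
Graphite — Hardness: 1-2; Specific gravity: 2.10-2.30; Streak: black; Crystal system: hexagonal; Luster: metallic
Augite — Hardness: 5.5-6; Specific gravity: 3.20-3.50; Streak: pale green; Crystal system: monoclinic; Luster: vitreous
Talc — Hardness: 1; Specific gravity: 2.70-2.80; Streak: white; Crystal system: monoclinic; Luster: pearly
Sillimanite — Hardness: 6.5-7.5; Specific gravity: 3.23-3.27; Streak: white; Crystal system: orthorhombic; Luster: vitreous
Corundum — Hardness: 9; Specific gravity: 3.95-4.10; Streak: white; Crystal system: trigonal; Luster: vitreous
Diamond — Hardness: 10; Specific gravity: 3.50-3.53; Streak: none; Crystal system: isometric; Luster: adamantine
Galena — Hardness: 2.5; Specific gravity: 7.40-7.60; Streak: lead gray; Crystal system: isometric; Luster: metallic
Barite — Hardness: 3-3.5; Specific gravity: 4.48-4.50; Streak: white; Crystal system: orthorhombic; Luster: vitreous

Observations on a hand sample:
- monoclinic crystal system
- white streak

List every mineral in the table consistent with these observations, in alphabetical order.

Biotite, Muscovite, Orthoclase, Serpentine, Sphene, Staurolite, Talc

Monoclinic crystal system — leaves Orthoclase, Sphene, Muscovite, Staurolite, Serpentine, Hornblende, Biotite, Augite, Talc.
White streak rules out Hornblende, Augite.
Consistent with every observation: Biotite, Muscovite, Orthoclase, Serpentine, Sphene, Staurolite, Talc.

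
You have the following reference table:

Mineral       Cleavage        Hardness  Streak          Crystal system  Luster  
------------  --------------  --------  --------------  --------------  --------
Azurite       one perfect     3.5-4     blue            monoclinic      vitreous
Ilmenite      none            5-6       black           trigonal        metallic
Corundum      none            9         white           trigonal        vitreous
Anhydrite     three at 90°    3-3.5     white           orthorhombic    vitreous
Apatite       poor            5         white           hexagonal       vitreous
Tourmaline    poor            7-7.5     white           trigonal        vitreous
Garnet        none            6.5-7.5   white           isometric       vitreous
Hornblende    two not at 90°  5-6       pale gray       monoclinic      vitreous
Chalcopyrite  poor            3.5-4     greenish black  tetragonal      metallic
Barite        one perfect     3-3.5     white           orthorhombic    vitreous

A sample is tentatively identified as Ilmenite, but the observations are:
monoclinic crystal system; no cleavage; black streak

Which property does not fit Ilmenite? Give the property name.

crystal system

Monoclinic crystal system: Ilmenite has trigonal system — outside the reference range.
No cleavage: Ilmenite has cleavage none — matches.
Black streak: Ilmenite has black streak — matches.
Everything matches except the crystal system.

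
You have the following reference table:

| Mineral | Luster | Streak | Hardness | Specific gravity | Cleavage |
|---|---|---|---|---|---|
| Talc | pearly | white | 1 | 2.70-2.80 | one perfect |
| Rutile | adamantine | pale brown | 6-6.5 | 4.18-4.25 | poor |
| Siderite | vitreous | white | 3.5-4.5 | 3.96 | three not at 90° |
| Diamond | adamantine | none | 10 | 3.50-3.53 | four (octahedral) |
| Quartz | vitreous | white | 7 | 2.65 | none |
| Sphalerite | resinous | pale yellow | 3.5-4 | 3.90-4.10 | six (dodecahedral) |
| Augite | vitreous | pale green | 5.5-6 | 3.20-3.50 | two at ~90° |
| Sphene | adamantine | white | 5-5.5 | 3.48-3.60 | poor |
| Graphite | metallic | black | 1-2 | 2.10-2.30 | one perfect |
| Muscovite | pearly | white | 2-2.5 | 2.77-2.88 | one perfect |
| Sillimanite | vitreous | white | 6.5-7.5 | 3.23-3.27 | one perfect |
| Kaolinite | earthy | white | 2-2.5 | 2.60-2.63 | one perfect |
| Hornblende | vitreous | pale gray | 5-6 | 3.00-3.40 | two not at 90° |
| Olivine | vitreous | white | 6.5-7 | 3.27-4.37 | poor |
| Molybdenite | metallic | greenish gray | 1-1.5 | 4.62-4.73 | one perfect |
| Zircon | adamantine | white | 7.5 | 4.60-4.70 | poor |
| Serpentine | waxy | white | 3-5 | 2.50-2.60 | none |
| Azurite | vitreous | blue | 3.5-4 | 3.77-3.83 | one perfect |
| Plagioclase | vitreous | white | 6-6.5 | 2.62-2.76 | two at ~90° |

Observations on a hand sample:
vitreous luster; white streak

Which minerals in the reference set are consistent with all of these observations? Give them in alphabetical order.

Vitreous luster — only Siderite, Quartz, Augite, Sillimanite, Hornblende, Olivine, Azurite, Plagioclase remain.
White streak excludes Augite, Hornblende, Azurite.
Consistent with every observation: Olivine, Plagioclase, Quartz, Siderite, Sillimanite.

Olivine, Plagioclase, Quartz, Siderite, Sillimanite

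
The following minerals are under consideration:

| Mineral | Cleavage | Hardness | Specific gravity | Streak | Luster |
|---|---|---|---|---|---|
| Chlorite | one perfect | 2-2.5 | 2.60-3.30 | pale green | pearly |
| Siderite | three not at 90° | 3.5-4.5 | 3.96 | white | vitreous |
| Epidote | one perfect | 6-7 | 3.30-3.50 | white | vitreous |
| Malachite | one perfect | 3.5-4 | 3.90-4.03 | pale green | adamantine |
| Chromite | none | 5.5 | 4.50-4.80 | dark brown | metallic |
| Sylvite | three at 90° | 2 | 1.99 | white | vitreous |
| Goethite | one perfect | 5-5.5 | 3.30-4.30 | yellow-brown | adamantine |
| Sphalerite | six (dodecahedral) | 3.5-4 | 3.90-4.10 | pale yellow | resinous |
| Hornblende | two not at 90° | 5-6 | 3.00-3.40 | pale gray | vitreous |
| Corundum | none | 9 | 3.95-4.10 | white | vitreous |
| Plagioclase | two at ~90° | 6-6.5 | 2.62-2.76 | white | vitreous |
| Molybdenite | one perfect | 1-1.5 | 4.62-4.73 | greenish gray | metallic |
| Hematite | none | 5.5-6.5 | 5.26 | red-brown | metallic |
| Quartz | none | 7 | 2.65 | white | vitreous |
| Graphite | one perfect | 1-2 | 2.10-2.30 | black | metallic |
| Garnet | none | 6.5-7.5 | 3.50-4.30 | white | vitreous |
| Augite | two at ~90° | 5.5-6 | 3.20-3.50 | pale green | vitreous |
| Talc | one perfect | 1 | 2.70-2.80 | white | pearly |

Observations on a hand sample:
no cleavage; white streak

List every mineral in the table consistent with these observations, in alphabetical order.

Corundum, Garnet, Quartz

No cleavage: narrows the field to Chromite, Corundum, Hematite, Quartz, Garnet.
White streak is inconsistent with Chromite, Hematite.
The minerals that satisfy all observations are Corundum, Garnet, Quartz.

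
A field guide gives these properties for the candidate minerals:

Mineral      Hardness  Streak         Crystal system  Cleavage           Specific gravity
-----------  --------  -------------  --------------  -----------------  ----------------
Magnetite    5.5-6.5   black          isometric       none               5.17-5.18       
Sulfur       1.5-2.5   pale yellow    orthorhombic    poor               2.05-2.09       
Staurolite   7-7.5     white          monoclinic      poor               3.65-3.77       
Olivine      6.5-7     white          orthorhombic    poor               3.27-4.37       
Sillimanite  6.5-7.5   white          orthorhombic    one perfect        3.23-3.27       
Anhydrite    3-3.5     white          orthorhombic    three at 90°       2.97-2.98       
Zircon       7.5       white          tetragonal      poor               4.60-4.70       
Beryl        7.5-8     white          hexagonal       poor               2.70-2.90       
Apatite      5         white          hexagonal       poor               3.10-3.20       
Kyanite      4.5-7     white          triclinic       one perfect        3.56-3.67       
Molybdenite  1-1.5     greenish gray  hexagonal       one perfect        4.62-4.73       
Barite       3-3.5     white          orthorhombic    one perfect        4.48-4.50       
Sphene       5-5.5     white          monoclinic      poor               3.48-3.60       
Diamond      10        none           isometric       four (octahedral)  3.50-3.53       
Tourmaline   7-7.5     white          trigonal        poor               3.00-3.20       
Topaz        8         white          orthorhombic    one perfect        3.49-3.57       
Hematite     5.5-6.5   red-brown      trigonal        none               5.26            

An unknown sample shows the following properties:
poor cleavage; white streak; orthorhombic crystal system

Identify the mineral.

Olivine

Poor cleavage: Sulfur, Staurolite, Olivine, Zircon, Beryl, Apatite, Sphene, Tourmaline remain.
White streak rules out Sulfur.
Orthorhombic crystal system: narrows the field to Olivine.
The only mineral consistent with every observation is Olivine.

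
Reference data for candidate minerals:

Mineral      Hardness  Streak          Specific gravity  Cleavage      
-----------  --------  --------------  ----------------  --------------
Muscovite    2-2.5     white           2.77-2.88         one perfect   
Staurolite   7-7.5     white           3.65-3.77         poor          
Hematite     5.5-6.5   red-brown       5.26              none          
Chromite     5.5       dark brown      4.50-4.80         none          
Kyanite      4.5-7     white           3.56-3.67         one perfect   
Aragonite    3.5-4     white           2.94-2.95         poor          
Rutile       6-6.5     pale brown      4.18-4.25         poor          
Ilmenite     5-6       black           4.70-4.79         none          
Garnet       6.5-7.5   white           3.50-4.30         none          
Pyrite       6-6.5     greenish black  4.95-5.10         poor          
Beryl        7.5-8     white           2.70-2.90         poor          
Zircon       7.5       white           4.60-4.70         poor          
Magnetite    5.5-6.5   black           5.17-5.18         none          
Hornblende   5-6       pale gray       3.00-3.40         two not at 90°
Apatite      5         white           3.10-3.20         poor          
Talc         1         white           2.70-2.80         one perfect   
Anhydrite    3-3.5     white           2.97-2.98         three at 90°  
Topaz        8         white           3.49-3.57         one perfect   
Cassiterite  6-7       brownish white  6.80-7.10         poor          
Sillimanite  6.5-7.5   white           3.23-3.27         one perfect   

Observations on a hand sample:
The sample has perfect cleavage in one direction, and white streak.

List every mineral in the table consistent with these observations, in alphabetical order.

Kyanite, Muscovite, Sillimanite, Talc, Topaz

Perfect cleavage in one direction — only Muscovite, Kyanite, Talc, Topaz, Sillimanite remain.
White streak — every remaining candidate is consistent.
Consistent with every observation: Kyanite, Muscovite, Sillimanite, Talc, Topaz.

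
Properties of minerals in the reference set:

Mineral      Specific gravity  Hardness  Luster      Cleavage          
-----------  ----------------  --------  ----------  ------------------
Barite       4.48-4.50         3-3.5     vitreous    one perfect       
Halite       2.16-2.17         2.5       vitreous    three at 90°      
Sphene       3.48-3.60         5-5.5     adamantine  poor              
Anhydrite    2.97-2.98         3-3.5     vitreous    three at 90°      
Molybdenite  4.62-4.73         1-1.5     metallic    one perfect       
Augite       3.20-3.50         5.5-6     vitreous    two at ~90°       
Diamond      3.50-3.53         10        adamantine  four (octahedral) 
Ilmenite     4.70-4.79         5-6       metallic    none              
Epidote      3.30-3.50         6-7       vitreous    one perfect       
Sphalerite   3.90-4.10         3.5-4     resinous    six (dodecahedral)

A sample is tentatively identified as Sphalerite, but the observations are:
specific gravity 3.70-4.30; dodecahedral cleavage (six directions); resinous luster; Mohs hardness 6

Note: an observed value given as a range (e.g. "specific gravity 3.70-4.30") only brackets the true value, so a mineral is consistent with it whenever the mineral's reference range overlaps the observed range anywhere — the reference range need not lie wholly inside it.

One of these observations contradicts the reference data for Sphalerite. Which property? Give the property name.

hardness

Specific gravity 3.70-4.30: Sphalerite has SG 3.90-4.10 — agrees.
Dodecahedral cleavage (six directions): Sphalerite has cleavage six (dodecahedral) — agrees.
Resinous luster: Sphalerite has resinous luster — agrees.
Mohs hardness 6: Sphalerite has hardness 3.5-4 — inconsistent.
The hardness is the one property that does not fit.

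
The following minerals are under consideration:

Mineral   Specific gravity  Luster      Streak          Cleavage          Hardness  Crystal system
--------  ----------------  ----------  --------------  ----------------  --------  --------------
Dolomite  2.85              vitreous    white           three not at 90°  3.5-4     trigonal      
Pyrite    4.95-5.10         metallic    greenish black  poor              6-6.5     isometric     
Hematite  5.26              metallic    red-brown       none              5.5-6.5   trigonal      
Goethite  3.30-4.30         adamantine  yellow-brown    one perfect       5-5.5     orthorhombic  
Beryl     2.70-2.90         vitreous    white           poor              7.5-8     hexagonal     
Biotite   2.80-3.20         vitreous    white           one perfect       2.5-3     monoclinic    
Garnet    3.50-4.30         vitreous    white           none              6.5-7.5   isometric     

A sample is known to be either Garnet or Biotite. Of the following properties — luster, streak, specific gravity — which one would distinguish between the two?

Luster: both vitreous — identical.
Streak: both white — identical.
Specific gravity: Garnet 3.50-4.30, Biotite 2.80-3.20 — these differ.
Of the listed properties, specific gravity is the one that separates them.

specific gravity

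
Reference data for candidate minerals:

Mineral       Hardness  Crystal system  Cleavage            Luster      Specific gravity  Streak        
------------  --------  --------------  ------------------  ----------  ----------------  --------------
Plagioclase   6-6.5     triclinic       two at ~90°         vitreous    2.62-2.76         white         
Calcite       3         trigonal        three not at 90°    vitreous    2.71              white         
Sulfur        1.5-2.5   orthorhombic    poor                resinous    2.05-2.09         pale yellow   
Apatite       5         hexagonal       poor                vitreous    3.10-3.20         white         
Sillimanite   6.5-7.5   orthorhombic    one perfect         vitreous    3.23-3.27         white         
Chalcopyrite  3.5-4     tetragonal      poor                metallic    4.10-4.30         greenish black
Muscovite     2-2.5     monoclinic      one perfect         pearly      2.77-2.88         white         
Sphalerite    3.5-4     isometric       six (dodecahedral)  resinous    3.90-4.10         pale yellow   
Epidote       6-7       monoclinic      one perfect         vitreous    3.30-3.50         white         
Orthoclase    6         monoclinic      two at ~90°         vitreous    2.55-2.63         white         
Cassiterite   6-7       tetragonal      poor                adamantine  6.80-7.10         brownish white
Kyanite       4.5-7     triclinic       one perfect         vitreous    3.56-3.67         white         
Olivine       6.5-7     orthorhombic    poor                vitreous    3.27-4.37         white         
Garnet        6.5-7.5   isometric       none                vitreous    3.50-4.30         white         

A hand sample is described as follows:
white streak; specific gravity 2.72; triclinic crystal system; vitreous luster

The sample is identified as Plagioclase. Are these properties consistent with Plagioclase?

Consistent

White streak — is consistent with Plagioclase (white streak).
Specific gravity 2.72 — is consistent with Plagioclase (SG 2.62-2.76).
Triclinic crystal system — is consistent with Plagioclase (triclinic system).
Vitreous luster — is consistent with Plagioclase (vitreous luster).
Nothing contradicts Plagioclase.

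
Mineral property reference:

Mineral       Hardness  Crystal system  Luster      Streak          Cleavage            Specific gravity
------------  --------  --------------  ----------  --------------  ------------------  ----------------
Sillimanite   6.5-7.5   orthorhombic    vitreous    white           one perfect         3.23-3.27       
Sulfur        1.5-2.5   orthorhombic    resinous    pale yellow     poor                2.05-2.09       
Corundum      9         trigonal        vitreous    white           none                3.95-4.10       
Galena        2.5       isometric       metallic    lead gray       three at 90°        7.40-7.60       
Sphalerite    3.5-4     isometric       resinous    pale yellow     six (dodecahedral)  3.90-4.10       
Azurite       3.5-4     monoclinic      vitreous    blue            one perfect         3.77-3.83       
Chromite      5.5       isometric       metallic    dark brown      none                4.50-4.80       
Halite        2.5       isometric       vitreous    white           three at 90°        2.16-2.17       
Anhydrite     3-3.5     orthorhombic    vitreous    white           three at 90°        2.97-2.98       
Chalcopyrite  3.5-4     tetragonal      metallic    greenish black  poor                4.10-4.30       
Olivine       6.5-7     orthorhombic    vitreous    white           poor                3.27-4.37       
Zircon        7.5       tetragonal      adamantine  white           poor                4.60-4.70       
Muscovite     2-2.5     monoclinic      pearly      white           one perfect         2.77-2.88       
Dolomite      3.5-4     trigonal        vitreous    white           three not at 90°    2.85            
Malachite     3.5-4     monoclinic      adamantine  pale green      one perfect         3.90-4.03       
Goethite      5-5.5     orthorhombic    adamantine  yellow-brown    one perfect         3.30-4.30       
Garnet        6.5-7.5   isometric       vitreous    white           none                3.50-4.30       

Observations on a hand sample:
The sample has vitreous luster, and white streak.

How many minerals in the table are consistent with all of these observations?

Vitreous luster — narrows the field to Sillimanite, Corundum, Azurite, Halite, Anhydrite, Olivine, Dolomite, Garnet.
White streak excludes Azurite.
Remaining candidates: Anhydrite, Corundum, Dolomite, Garnet, Halite, Olivine, Sillimanite.
That is 7 minerals.

7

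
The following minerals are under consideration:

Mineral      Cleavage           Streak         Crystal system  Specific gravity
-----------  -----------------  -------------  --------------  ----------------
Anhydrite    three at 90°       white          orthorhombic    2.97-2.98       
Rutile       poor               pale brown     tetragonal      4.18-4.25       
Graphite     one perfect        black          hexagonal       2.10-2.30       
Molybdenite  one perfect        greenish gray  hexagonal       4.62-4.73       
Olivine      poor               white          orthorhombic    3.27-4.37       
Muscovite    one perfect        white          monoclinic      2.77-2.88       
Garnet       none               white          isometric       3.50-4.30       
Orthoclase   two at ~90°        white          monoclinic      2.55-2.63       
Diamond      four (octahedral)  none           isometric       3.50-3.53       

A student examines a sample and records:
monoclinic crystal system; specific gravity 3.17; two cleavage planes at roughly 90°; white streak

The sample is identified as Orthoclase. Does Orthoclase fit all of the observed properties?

Monoclinic crystal system — fits Orthoclase (monoclinic system).
Specific gravity 3.17 — Orthoclase has SG 2.55-2.63; which does not match.
Two cleavage planes at roughly 90° — fits Orthoclase (cleavage two at ~90°).
White streak — fits Orthoclase (white streak).
The specific gravity observation rules out Orthoclase.

No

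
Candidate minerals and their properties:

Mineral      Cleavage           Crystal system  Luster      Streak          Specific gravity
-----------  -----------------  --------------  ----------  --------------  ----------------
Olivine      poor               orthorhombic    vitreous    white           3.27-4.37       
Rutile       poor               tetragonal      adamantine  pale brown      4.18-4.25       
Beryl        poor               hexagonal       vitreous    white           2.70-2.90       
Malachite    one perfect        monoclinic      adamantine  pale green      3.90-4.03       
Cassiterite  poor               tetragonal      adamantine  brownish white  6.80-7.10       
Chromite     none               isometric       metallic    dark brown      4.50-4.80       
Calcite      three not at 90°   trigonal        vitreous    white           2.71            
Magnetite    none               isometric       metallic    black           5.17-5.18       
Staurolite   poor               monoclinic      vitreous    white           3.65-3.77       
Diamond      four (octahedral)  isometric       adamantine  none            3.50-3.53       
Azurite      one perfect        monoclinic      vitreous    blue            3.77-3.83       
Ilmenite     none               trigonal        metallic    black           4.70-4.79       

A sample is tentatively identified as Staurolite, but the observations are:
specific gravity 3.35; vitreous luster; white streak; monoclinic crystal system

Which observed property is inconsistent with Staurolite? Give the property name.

specific gravity

Specific gravity 3.35: Staurolite has SG 3.65-3.77 — outside the reference range.
Vitreous luster: Staurolite has vitreous luster — consistent.
White streak: Staurolite has white streak — consistent.
Monoclinic crystal system: Staurolite has monoclinic system — consistent.
The specific gravity is the one property that does not fit.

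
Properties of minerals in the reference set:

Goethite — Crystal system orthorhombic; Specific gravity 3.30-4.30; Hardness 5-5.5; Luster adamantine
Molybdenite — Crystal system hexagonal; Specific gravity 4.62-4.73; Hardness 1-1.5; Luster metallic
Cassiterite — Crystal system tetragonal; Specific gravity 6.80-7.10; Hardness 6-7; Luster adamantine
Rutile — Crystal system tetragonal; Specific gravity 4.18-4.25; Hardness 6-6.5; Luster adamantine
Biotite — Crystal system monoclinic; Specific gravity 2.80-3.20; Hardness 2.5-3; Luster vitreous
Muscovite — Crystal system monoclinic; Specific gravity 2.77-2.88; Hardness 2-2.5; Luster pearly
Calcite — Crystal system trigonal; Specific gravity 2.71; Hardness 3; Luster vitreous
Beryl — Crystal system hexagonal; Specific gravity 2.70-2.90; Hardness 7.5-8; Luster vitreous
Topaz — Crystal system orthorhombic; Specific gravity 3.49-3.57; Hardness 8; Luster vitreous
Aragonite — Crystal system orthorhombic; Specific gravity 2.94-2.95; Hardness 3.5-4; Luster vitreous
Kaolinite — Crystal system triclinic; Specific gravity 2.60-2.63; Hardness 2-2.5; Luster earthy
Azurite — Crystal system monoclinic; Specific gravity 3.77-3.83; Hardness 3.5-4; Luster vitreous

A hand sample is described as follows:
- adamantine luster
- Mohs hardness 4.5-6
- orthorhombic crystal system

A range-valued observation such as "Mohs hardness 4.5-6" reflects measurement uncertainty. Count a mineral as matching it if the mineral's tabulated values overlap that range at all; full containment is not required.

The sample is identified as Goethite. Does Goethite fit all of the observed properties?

Yes

Adamantine luster — agrees with Goethite (adamantine luster).
Mohs hardness 4.5-6 — agrees with Goethite (hardness 5-5.5).
Orthorhombic crystal system — agrees with Goethite (orthorhombic system).
Every observed property is compatible with the reference values for Goethite.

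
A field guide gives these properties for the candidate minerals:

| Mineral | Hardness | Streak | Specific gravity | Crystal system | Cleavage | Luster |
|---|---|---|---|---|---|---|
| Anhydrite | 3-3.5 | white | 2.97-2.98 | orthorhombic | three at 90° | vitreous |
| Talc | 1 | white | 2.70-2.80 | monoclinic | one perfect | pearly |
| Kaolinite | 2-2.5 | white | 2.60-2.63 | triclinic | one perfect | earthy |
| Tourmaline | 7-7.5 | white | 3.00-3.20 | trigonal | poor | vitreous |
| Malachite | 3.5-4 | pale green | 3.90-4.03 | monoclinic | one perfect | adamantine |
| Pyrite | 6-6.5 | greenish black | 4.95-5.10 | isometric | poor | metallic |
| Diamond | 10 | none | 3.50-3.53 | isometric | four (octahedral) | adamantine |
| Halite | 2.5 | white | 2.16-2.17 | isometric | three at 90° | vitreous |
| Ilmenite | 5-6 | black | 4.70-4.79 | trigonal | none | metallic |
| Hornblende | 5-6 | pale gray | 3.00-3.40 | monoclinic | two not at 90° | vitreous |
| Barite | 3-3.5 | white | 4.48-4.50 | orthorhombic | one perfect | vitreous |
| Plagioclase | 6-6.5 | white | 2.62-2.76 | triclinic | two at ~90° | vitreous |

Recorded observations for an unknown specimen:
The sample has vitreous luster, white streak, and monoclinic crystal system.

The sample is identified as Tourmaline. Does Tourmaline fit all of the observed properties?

Vitreous luster — fits Tourmaline (vitreous luster).
White streak — fits Tourmaline (white streak).
Monoclinic crystal system — Tourmaline has trigonal system; which does not match.
Crystal system alone is enough to reject Tourmaline.

Inconsistent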